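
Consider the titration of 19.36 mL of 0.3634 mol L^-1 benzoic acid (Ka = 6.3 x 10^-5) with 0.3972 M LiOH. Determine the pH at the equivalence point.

n(C6H5COOH) = 0.3634 x 0.01936 = 0.007035 mol; V(LiOH) at equivalence = 0.007035/0.3972 = 0.01771 L.
At equivalence all the acid is converted to C6H5COO-; total volume = 0.01936 + 0.01771 = 0.03707 L, so [C6H5COO-] = 0.007035/0.03707 = 0.1898 M.
Kb = Kw/Ka = 1.0e-14 / 6.3 x 10^-5 = 1.59e-10.
[OH^-] = sqrt(Kb x [C6H5COO-]) = sqrt(1.59e-10 x 0.1898) = 5.49e-6 M.
pOH = 5.26, so pH = 14.00 - 5.26 = 8.74.

8.74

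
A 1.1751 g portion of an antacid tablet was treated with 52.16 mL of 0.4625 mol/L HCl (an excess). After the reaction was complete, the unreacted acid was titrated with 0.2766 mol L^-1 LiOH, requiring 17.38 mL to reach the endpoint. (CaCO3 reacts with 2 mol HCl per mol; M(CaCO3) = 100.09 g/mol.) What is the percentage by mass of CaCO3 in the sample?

82.3%

Total n(HCl) added = 0.4625 x 0.05216 = 0.02412 mol.
n(LiOH) used = 0.2766 x 0.01738 = 0.004807 mol, which equals the excess n(HCl).
So n(HCl) consumed by the sample = 0.02412 - 0.004807 = 0.01932 mol.
n(CaCO3) = 0.01932 / 2 = 0.009658 mol.
mass CaCO3 = 0.009658 x 100.09 = 0.9667 g, so %CaCO3 = 0.9667/1.1751 x 100 = 82.3%.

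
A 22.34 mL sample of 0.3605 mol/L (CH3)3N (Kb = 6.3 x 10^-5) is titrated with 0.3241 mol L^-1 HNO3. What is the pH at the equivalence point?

n((CH3)3N) = 0.3605 x 0.02234 = 0.008054 mol; V(HNO3) at equivalence = 0.008054/0.3241 = 0.02485 L.
At equivalence the base is fully converted to (CH3)3NH+; total volume = 0.04719 L, so [(CH3)3NH+] = 0.008054/0.04719 = 0.1707 M.
Ka((CH3)3NH+) = Kw/Kb = 1.0e-14 / 6.3 x 10^-5 = 1.59e-10.
[H^+] = sqrt(Ka x [(CH3)3NH+]) = sqrt(1.59e-10 x 0.1707) = 5.20e-6 M.
pH = -log(5.20e-6) = 5.28.

5.28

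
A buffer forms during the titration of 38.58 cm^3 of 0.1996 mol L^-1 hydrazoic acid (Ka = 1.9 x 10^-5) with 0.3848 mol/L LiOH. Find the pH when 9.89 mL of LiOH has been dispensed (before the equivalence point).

4.71

Initial n(HN3) = 0.1996 x 0.03858 = 0.007701 mol.
n(LiOH) added = 0.3848 x 0.009890 = 0.003806 mol, converting that many moles of HN3 to N3-.
Remaining n(HN3) = 0.003895 mol; n(N3-) = 0.003806 mol.
By Henderson-Hasselbalch, pH = pKa + log([A^-]/[HA]) = 4.72 + log(0.003806/0.003895) = 4.72 + (-0.01) = 4.71.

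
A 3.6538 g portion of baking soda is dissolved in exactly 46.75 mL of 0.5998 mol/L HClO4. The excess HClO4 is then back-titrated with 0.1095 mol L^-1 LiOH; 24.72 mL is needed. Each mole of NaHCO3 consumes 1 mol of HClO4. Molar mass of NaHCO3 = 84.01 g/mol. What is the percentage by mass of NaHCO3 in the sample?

58.2%

Total n(HClO4) added = 0.5998 x 0.04675 = 0.02804 mol.
n(LiOH) used = 0.1095 x 0.02472 = 0.002707 mol, which equals the excess n(HClO4).
So n(HClO4) consumed by the sample = 0.02804 - 0.002707 = 0.02533 mol.
n(NaHCO3) = 0.02533 / 1 = 0.02533 mol.
mass NaHCO3 = 0.02533 x 84.01 = 2.128 g, so %NaHCO3 = 2.128/3.6538 x 100 = 58.2%.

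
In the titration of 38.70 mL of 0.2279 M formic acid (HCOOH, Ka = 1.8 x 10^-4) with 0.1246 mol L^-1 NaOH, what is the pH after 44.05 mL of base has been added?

3.96

Initial n(HCOOH) = 0.2279 x 0.03870 = 0.008820 mol.
n(NaOH) added = 0.1246 x 0.04405 = 0.005489 mol, converting that many moles of HCOOH to HCOO-.
Remaining n(HCOOH) = 0.003331 mol; n(HCOO-) = 0.005489 mol.
By Henderson-Hasselbalch, pH = pKa + log([A^-]/[HA]) = 3.74 + log(0.005489/0.003331) = 3.74 + (+0.22) = 3.96.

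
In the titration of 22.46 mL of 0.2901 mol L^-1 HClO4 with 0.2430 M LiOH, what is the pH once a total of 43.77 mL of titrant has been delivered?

12.79

n(acid) = 0.2901 x 0.02246 = 0.006516 mol; n(LiOH) added = 0.2430 x 0.04377 = 0.01064 mol.
Base is in excess by 0.01064 - 0.006516 = 0.004120 mol in a total volume of 0.06623 L.
[OH^-] = 0.004120/0.06623 = 0.06221 M, so pOH = 1.21 and pH = 14.00 - 1.21 = 12.79.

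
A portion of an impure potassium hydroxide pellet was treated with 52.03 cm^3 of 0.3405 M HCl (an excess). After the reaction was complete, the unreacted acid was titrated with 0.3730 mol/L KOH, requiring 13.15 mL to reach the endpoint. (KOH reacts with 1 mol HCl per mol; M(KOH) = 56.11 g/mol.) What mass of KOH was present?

Total n(HCl) added = 0.3405 x 0.05203 = 0.01772 mol.
n(KOH) used = 0.3730 x 0.01315 = 0.004905 mol, which equals the excess n(HCl).
So n(HCl) consumed by the sample = 0.01772 - 0.004905 = 0.01281 mol.
n(KOH) = 0.01281 / 1 = 0.01281 mol.
mass = 0.01281 mol x 56.11 g/mol = 0.719 g.

0.719 g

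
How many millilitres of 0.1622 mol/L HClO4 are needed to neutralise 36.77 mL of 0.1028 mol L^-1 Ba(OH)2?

n(Ba(OH)2) = 0.1028 mol/L x 0.03677 L = 0.003780 mol.
The neutralisation is 1 Ba(OH)2 : 2 HClO4, so n(HClO4) = 0.003780 x 2/1 = 0.007560 mol.
V(HClO4) = 0.007560 / 0.1622 = 0.04661 L = 46.6 mL.

46.6 mL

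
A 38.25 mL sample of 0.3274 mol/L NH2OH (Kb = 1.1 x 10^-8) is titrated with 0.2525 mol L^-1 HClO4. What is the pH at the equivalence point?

n(NH2OH) = 0.3274 x 0.03825 = 0.01252 mol; V(HClO4) at equivalence = 0.01252/0.2525 = 0.04960 L.
At equivalence the base is fully converted to NH3OH+; total volume = 0.08785 L, so [NH3OH+] = 0.01252/0.08785 = 0.1426 M.
Ka(NH3OH+) = Kw/Kb = 1.0e-14 / 1.1 x 10^-8 = 9.09e-7.
[H^+] = sqrt(Ka x [NH3OH+]) = sqrt(9.09e-7 x 0.1426) = 0.000360 M.
pH = -log(0.000360) = 3.44.

3.44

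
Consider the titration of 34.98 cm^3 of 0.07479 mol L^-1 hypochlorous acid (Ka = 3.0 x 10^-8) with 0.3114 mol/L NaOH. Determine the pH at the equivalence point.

n(HClO) = 0.07479 x 0.03498 = 0.002616 mol; V(NaOH) at equivalence = 0.002616/0.3114 = 0.008401 L.
At equivalence all the acid is converted to ClO-; total volume = 0.03498 + 0.008401 = 0.04338 L, so [ClO-] = 0.002616/0.04338 = 0.06031 M.
Kb = Kw/Ka = 1.0e-14 / 3.0 x 10^-8 = 3.33e-7.
[OH^-] = sqrt(Kb x [ClO-]) = sqrt(3.33e-7 x 0.06031) = 0.000142 M.
pOH = 3.85, so pH = 14.00 - 3.85 = 10.15.

10.15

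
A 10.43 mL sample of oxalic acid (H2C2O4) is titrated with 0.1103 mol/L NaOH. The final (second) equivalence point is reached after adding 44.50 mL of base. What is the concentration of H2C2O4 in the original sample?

0.235 M

n(NaOH) = 0.1103 x 0.04450 = 0.004908 mol.
At the final (second) equivalence point, 2 mol OH^- react per mol H2C2O4, so n(H2C2O4) = 0.004908 / 2 = 0.002454 mol.
[H2C2O4] = 0.002454 / 0.01043 L = 0.235 M.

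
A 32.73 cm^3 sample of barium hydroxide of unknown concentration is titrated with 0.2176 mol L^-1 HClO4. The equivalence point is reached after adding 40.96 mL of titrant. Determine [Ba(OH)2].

n(HClO4) delivered = 0.2176 x 0.04096 = 0.008913 mol.
The reaction is 1 Ba(OH)2 + 2 HClO4, so n(Ba(OH)2) = 0.008913 x 1/2 = 0.004456 mol.
[Ba(OH)2] = 0.004456 mol / 0.03273 L = 0.136 M.

0.136 M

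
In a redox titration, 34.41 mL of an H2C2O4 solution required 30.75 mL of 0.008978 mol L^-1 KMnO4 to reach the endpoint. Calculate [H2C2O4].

0.0201 M

n(KMnO4) = 0.008978 x 0.03075 = 0.0002761 mol.
From the balanced equation, 2 mol KMnO4 reacts with 5 mol H2C2O4, so n(H2C2O4) = 0.0002761 x 5/2 = 0.0006902 mol.
[H2C2O4] = 0.0006902 / 0.03441 L = 0.0201 M.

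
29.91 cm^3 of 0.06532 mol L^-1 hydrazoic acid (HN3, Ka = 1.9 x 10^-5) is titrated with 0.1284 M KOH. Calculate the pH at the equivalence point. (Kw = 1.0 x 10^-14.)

n(HN3) = 0.06532 x 0.02991 = 0.001954 mol; V(KOH) at equivalence = 0.001954/0.1284 = 0.01522 L.
At equivalence all the acid is converted to N3-; total volume = 0.02991 + 0.01522 = 0.04513 L, so [N3-] = 0.001954/0.04513 = 0.04329 M.
Kb = Kw/Ka = 1.0e-14 / 1.9 x 10^-5 = 5.26e-10.
[OH^-] = sqrt(Kb x [N3-]) = sqrt(5.26e-10 x 0.04329) = 4.77e-6 M.
pOH = 5.32, so pH = 14.00 - 5.32 = 8.68.

8.68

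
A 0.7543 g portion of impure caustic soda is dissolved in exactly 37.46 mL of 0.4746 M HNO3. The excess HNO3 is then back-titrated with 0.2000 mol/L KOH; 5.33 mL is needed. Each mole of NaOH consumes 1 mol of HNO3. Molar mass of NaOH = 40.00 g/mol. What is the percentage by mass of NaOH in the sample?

88.6%

Total n(HNO3) added = 0.4746 x 0.03746 = 0.01778 mol.
n(KOH) used = 0.2000 x 0.005330 = 0.001066 mol, which equals the excess n(HNO3).
So n(HNO3) consumed by the sample = 0.01778 - 0.001066 = 0.01671 mol.
n(NaOH) = 0.01671 / 1 = 0.01671 mol.
mass NaOH = 0.01671 x 40.00 = 0.6685 g, so %NaOH = 0.6685/0.7543 x 100 = 88.6%.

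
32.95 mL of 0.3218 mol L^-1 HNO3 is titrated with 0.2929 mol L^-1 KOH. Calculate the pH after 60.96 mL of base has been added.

12.89

n(acid) = 0.3218 x 0.03295 = 0.01060 mol; n(KOH) added = 0.2929 x 0.06096 = 0.01786 mol.
Base is in excess by 0.01786 - 0.01060 = 0.007252 mol in a total volume of 0.09391 L.
[OH^-] = 0.007252/0.09391 = 0.07722 M, so pOH = 1.11 and pH = 14.00 - 1.11 = 12.89.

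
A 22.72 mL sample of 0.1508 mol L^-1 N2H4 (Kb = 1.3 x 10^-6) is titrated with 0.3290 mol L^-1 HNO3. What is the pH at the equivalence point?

n(N2H4) = 0.1508 x 0.02272 = 0.003426 mol; V(HNO3) at equivalence = 0.003426/0.3290 = 0.01041 L.
At equivalence the base is fully converted to N2H5+; total volume = 0.03313 L, so [N2H5+] = 0.003426/0.03313 = 0.1034 M.
Ka(N2H5+) = Kw/Kb = 1.0e-14 / 1.3 x 10^-6 = 7.69e-9.
[H^+] = sqrt(Ka x [N2H5+]) = sqrt(7.69e-9 x 0.1034) = 2.82e-5 M.
pH = -log(2.82e-5) = 4.55.

4.55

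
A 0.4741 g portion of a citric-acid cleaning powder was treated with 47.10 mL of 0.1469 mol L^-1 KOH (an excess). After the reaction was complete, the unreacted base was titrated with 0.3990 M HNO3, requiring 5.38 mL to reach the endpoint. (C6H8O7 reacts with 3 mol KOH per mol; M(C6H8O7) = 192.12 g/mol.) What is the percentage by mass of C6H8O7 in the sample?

64.5%

Total n(KOH) added = 0.1469 x 0.04710 = 0.006919 mol.
n(HNO3) used = 0.3990 x 0.005380 = 0.002147 mol, which equals the excess n(KOH).
So n(KOH) consumed by the sample = 0.006919 - 0.002147 = 0.004772 mol.
n(C6H8O7) = 0.004772 / 3 = 0.001591 mol.
mass C6H8O7 = 0.001591 x 192.12 = 0.3056 g, so %C6H8O7 = 0.3056/0.4741 x 100 = 64.5%.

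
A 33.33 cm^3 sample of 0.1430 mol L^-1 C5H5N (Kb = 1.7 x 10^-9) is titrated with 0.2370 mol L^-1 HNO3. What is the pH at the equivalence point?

n(C5H5N) = 0.1430 x 0.03333 = 0.004766 mol; V(HNO3) at equivalence = 0.004766/0.2370 = 0.02011 L.
At equivalence the base is fully converted to C5H5NH+; total volume = 0.05344 L, so [C5H5NH+] = 0.004766/0.05344 = 0.08919 M.
Ka(C5H5NH+) = Kw/Kb = 1.0e-14 / 1.7 x 10^-9 = 5.88e-6.
[H^+] = sqrt(Ka x [C5H5NH+]) = sqrt(5.88e-6 x 0.08919) = 0.000724 M.
pH = -log(0.000724) = 3.14.

3.14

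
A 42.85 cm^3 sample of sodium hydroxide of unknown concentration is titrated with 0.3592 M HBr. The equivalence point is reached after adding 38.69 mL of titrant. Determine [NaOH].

n(HBr) delivered = 0.3592 x 0.03869 = 0.01390 mol.
For a 1:1 reaction, n(NaOH) = 0.01390 mol.
[NaOH] = 0.01390 mol / 0.04285 L = 0.324 M.

0.324 M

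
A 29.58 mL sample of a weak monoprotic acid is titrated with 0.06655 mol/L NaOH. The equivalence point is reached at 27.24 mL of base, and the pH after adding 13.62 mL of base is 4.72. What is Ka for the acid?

1.9 x 10^-5

13.62 mL is half of the equivalence volume, so this is the half-equivalence point where [HA] = [A^-].
At half-equivalence pH = pKa, so pKa = 4.72.
Ka = 10^(-4.72) = 1.9 x 10^-5.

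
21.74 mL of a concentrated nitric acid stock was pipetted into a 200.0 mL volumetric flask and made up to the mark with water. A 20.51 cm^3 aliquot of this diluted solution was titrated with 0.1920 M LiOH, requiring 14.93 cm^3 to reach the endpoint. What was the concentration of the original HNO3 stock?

n(LiOH) = 0.1920 x 0.01493 = 0.002867 mol.
n(HNO3) in the aliquot = 0.002867 mol.
[diluted HNO3] = 0.002867 / 0.02051 = 0.1398 M.
Dilution factor = 200.0/21.74 = 9.200, so [stock] = 0.1398 x 9.200 = 1.29 M.

1.29 M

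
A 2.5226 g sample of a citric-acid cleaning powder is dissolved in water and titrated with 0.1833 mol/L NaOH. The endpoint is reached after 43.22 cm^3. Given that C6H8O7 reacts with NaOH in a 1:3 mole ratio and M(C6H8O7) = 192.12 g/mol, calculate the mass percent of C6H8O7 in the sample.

n(NaOH) = 0.1833 x 0.04322 = 0.007922 mol.
n(C6H8O7) = 0.007922 / 3 = 0.002641 mol.
mass of C6H8O7 = 0.002641 x 192.12 = 0.5073 g.
% purity = 0.5073 / 2.5226 x 100 = 20.1%.

20.1%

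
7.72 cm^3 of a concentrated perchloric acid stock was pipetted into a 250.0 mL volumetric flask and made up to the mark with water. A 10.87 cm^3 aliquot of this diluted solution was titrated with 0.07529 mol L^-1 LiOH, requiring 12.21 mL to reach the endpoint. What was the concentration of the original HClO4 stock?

n(LiOH) = 0.07529 x 0.01221 = 0.0009193 mol.
n(HClO4) in the aliquot = 0.0009193 mol.
[diluted HClO4] = 0.0009193 / 0.01087 = 0.08457 M.
Dilution factor = 250.0/7.720 = 32.38, so [stock] = 0.08457 x 32.38 = 2.74 M.

2.74 M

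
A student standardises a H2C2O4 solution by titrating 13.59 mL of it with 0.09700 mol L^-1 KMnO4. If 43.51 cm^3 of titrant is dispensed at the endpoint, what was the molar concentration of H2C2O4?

0.776 M

n(KMnO4) = 0.09700 x 0.04351 = 0.004220 mol.
From the balanced equation, 2 mol KMnO4 reacts with 5 mol H2C2O4, so n(H2C2O4) = 0.004220 x 5/2 = 0.01055 mol.
[H2C2O4] = 0.01055 / 0.01359 L = 0.776 M.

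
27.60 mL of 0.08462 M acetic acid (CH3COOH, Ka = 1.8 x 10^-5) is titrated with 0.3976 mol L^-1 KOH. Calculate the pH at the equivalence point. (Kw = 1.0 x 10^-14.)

n(CH3COOH) = 0.08462 x 0.02760 = 0.002336 mol; V(KOH) at equivalence = 0.002336/0.3976 = 0.005874 L.
At equivalence all the acid is converted to CH3COO-; total volume = 0.02760 + 0.005874 = 0.03347 L, so [CH3COO-] = 0.002336/0.03347 = 0.06977 M.
Kb = Kw/Ka = 1.0e-14 / 1.8 x 10^-5 = 5.56e-10.
[OH^-] = sqrt(Kb x [CH3COO-]) = sqrt(5.56e-10 x 0.06977) = 6.23e-6 M.
pOH = 5.21, so pH = 14.00 - 5.21 = 8.79.

8.79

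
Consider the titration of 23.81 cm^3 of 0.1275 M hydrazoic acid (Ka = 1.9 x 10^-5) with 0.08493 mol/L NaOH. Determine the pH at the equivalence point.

8.71

n(HN3) = 0.1275 x 0.02381 = 0.003036 mol; V(NaOH) at equivalence = 0.003036/0.08493 = 0.03574 L.
At equivalence all the acid is converted to N3-; total volume = 0.02381 + 0.03574 = 0.05955 L, so [N3-] = 0.003036/0.05955 = 0.05097 M.
Kb = Kw/Ka = 1.0e-14 / 1.9 x 10^-5 = 5.26e-10.
[OH^-] = sqrt(Kb x [N3-]) = sqrt(5.26e-10 x 0.05097) = 5.18e-6 M.
pOH = 5.29, so pH = 14.00 - 5.29 = 8.71.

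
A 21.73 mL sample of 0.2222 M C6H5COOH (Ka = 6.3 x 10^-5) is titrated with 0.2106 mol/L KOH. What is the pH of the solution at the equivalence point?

8.62

n(C6H5COOH) = 0.2222 x 0.02173 = 0.004828 mol; V(KOH) at equivalence = 0.004828/0.2106 = 0.02293 L.
At equivalence all the acid is converted to C6H5COO-; total volume = 0.02173 + 0.02293 = 0.04466 L, so [C6H5COO-] = 0.004828/0.04466 = 0.1081 M.
Kb = Kw/Ka = 1.0e-14 / 6.3 x 10^-5 = 1.59e-10.
[OH^-] = sqrt(Kb x [C6H5COO-]) = sqrt(1.59e-10 x 0.1081) = 4.14e-6 M.
pOH = 5.38, so pH = 14.00 - 5.38 = 8.62.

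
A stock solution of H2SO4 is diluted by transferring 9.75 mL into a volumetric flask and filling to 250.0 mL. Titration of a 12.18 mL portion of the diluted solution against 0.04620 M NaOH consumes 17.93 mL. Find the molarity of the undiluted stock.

0.872 M

n(NaOH) = 0.04620 x 0.01793 = 0.0008284 mol.
n(H2SO4) in the aliquot = 0.0008284 x 1/2 = 0.0004142 mol.
[diluted H2SO4] = 0.0004142 / 0.01218 = 0.03401 M.
Dilution factor = 250.0/9.750 = 25.64, so [stock] = 0.03401 x 25.64 = 0.872 M.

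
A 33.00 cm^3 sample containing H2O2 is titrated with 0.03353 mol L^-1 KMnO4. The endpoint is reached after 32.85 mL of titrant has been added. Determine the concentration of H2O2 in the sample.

n(KMnO4) = 0.03353 x 0.03285 = 0.001101 mol.
From the balanced equation, 2 mol KMnO4 reacts with 5 mol H2O2, so n(H2O2) = 0.001101 x 5/2 = 0.002754 mol.
[H2O2] = 0.002754 / 0.03300 L = 0.0834 M.

0.0834 M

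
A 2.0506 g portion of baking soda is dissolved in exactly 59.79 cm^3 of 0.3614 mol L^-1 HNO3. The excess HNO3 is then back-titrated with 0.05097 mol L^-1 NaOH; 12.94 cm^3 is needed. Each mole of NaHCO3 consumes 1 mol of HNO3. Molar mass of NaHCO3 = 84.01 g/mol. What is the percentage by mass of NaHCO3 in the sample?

Total n(HNO3) added = 0.3614 x 0.05979 = 0.02161 mol.
n(NaOH) used = 0.05097 x 0.01294 = 0.0006596 mol, which equals the excess n(HNO3).
So n(HNO3) consumed by the sample = 0.02161 - 0.0006596 = 0.02095 mol.
n(NaHCO3) = 0.02095 / 1 = 0.02095 mol.
mass NaHCO3 = 0.02095 x 84.01 = 1.760 g, so %NaHCO3 = 1.760/2.0506 x 100 = 85.8%.

85.8%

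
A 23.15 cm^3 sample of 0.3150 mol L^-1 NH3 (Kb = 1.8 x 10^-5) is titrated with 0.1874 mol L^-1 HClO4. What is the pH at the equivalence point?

5.09

n(NH3) = 0.3150 x 0.02315 = 0.007292 mol; V(HClO4) at equivalence = 0.007292/0.1874 = 0.03891 L.
At equivalence the base is fully converted to NH4+; total volume = 0.06206 L, so [NH4+] = 0.007292/0.06206 = 0.1175 M.
Ka(NH4+) = Kw/Kb = 1.0e-14 / 1.8 x 10^-5 = 5.56e-10.
[H^+] = sqrt(Ka x [NH4+]) = sqrt(5.56e-10 x 0.1175) = 8.08e-6 M.
pH = -log(8.08e-6) = 5.09.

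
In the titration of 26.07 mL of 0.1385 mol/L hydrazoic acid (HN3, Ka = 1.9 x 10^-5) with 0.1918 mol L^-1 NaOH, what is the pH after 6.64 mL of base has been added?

4.46

Initial n(HN3) = 0.1385 x 0.02607 = 0.003611 mol.
n(NaOH) added = 0.1918 x 0.006640 = 0.001274 mol, converting that many moles of HN3 to N3-.
Remaining n(HN3) = 0.002337 mol; n(N3-) = 0.001274 mol.
By Henderson-Hasselbalch, pH = pKa + log([A^-]/[HA]) = 4.72 + log(0.001274/0.002337) = 4.72 + (-0.26) = 4.46.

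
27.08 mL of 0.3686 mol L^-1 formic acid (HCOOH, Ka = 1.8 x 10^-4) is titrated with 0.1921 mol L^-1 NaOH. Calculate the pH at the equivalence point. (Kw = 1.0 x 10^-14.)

n(HCOOH) = 0.3686 x 0.02708 = 0.009982 mol; V(NaOH) at equivalence = 0.009982/0.1921 = 0.05196 L.
At equivalence all the acid is converted to HCOO-; total volume = 0.02708 + 0.05196 = 0.07904 L, so [HCOO-] = 0.009982/0.07904 = 0.1263 M.
Kb = Kw/Ka = 1.0e-14 / 1.8 x 10^-4 = 5.56e-11.
[OH^-] = sqrt(Kb x [HCOO-]) = sqrt(5.56e-11 x 0.1263) = 2.65e-6 M.
pOH = 5.58, so pH = 14.00 - 5.58 = 8.42.

8.42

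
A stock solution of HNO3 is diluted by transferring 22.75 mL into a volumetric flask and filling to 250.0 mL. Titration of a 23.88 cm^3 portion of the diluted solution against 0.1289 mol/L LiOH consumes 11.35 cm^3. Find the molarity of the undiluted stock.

0.673 M

n(LiOH) = 0.1289 x 0.01135 = 0.001463 mol.
n(HNO3) in the aliquot = 0.001463 mol.
[diluted HNO3] = 0.001463 / 0.02388 = 0.06127 M.
Dilution factor = 250.0/22.75 = 10.99, so [stock] = 0.06127 x 10.99 = 0.673 M.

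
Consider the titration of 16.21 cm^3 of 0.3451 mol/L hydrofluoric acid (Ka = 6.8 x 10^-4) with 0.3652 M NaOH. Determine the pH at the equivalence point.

n(HF) = 0.3451 x 0.01621 = 0.005594 mol; V(NaOH) at equivalence = 0.005594/0.3652 = 0.01532 L.
At equivalence all the acid is converted to F-; total volume = 0.01621 + 0.01532 = 0.03153 L, so [F-] = 0.005594/0.03153 = 0.1774 M.
Kb = Kw/Ka = 1.0e-14 / 6.8 x 10^-4 = 1.47e-11.
[OH^-] = sqrt(Kb x [F-]) = sqrt(1.47e-11 x 0.1774) = 1.62e-6 M.
pOH = 5.79, so pH = 14.00 - 5.79 = 8.21.

8.21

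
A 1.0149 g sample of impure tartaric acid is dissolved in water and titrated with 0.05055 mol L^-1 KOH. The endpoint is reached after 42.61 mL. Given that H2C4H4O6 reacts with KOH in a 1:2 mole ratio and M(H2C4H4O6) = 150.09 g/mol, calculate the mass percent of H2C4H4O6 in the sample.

15.9%

n(KOH) = 0.05055 x 0.04261 = 0.002154 mol.
n(H2C4H4O6) = 0.002154 / 2 = 0.001077 mol.
mass of H2C4H4O6 = 0.001077 x 150.09 = 0.1616 g.
% purity = 0.1616 / 1.0149 x 100 = 15.9%.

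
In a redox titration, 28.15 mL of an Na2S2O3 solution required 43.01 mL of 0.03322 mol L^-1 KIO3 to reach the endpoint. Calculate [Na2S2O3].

0.305 M

n(KIO3) = 0.03322 x 0.04301 = 0.001429 mol.
From the balanced equation, 1 mol KIO3 reacts with 6 mol Na2S2O3, so n(Na2S2O3) = 0.001429 x 6/1 = 0.008573 mol.
[Na2S2O3] = 0.008573 / 0.02815 L = 0.305 M.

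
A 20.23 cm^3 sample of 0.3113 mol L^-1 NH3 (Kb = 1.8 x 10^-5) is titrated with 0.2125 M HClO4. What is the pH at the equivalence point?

n(NH3) = 0.3113 x 0.02023 = 0.006298 mol; V(HClO4) at equivalence = 0.006298/0.2125 = 0.02964 L.
At equivalence the base is fully converted to NH4+; total volume = 0.04987 L, so [NH4+] = 0.006298/0.04987 = 0.1263 M.
Ka(NH4+) = Kw/Kb = 1.0e-14 / 1.8 x 10^-5 = 5.56e-10.
[H^+] = sqrt(Ka x [NH4+]) = sqrt(5.56e-10 x 0.1263) = 8.38e-6 M.
pH = -log(8.38e-6) = 5.08.

5.08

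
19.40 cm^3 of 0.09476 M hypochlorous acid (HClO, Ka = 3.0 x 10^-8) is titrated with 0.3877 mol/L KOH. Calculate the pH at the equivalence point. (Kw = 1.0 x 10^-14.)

10.20

n(HClO) = 0.09476 x 0.01940 = 0.001838 mol; V(KOH) at equivalence = 0.001838/0.3877 = 0.004742 L.
At equivalence all the acid is converted to ClO-; total volume = 0.01940 + 0.004742 = 0.02414 L, so [ClO-] = 0.001838/0.02414 = 0.07615 M.
Kb = Kw/Ka = 1.0e-14 / 3.0 x 10^-8 = 3.33e-7.
[OH^-] = sqrt(Kb x [ClO-]) = sqrt(3.33e-7 x 0.07615) = 0.000159 M.
pOH = 3.80, so pH = 14.00 - 3.80 = 10.20.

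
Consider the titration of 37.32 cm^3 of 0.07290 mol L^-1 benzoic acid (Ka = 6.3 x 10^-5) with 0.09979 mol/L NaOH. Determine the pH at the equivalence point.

n(C6H5COOH) = 0.07290 x 0.03732 = 0.002721 mol; V(NaOH) at equivalence = 0.002721/0.09979 = 0.02726 L.
At equivalence all the acid is converted to C6H5COO-; total volume = 0.03732 + 0.02726 = 0.06458 L, so [C6H5COO-] = 0.002721/0.06458 = 0.04213 M.
Kb = Kw/Ka = 1.0e-14 / 6.3 x 10^-5 = 1.59e-10.
[OH^-] = sqrt(Kb x [C6H5COO-]) = sqrt(1.59e-10 x 0.04213) = 2.59e-6 M.
pOH = 5.59, so pH = 14.00 - 5.59 = 8.41.

8.41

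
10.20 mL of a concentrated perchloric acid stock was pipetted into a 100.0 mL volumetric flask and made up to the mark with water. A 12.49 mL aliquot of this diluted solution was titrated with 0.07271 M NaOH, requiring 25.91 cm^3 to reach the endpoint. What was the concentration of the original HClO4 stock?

n(NaOH) = 0.07271 x 0.02591 = 0.001884 mol.
n(HClO4) in the aliquot = 0.001884 mol.
[diluted HClO4] = 0.001884 / 0.01249 = 0.1508 M.
Dilution factor = 100.0/10.20 = 9.804, so [stock] = 0.1508 x 9.804 = 1.48 M.

1.48 M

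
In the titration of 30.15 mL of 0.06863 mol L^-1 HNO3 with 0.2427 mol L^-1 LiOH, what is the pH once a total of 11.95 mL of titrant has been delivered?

n(acid) = 0.06863 x 0.03015 = 0.002069 mol; n(LiOH) added = 0.2427 x 0.01195 = 0.002900 mol.
Base is in excess by 0.002900 - 0.002069 = 0.0008311 mol in a total volume of 0.04210 L.
[OH^-] = 0.0008311/0.04210 = 0.01974 M, so pOH = 1.70 and pH = 14.00 - 1.70 = 12.30.

12.30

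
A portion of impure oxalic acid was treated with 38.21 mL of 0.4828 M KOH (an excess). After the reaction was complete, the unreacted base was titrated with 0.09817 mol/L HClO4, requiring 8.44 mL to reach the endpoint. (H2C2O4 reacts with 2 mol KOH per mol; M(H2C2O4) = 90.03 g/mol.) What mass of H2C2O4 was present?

Total n(KOH) added = 0.4828 x 0.03821 = 0.01845 mol.
n(HClO4) used = 0.09817 x 0.008440 = 0.0008286 mol, which equals the excess n(KOH).
So n(KOH) consumed by the sample = 0.01845 - 0.0008286 = 0.01762 mol.
n(H2C2O4) = 0.01762 / 2 = 0.008810 mol.
mass = 0.008810 mol x 90.03 g/mol = 0.793 g.

0.793 g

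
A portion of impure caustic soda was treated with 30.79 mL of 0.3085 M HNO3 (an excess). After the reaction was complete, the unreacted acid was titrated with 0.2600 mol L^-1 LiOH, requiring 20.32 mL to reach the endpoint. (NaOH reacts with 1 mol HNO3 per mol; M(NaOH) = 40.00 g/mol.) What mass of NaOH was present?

Total n(HNO3) added = 0.3085 x 0.03079 = 0.009499 mol.
n(LiOH) used = 0.2600 x 0.02032 = 0.005283 mol, which equals the excess n(HNO3).
So n(HNO3) consumed by the sample = 0.009499 - 0.005283 = 0.004216 mol.
n(NaOH) = 0.004216 / 1 = 0.004216 mol.
mass = 0.004216 mol x 40.00 g/mol = 0.169 g.

0.169 g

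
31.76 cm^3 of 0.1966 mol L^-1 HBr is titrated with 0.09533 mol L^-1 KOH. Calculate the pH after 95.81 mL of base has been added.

12.36

n(acid) = 0.1966 x 0.03176 = 0.006244 mol; n(KOH) added = 0.09533 x 0.09581 = 0.009134 mol.
Base is in excess by 0.009134 - 0.006244 = 0.002890 mol in a total volume of 0.1276 L.
[OH^-] = 0.002890/0.1276 = 0.02265 M, so pOH = 1.64 and pH = 14.00 - 1.64 = 12.36.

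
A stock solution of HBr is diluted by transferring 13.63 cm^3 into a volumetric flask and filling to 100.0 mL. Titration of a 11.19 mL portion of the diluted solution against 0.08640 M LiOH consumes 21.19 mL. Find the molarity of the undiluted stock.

1.20 M

n(LiOH) = 0.08640 x 0.02119 = 0.001831 mol.
n(HBr) in the aliquot = 0.001831 mol.
[diluted HBr] = 0.001831 / 0.01119 = 0.1636 M.
Dilution factor = 100.0/13.63 = 7.337, so [stock] = 0.1636 x 7.337 = 1.20 M.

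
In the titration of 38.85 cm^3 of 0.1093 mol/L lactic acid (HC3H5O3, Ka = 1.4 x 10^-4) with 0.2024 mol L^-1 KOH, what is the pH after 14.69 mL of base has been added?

Initial n(HC3H5O3) = 0.1093 x 0.03885 = 0.004246 mol.
n(KOH) added = 0.2024 x 0.01469 = 0.002973 mol, converting that many moles of HC3H5O3 to C3H5O3-.
Remaining n(HC3H5O3) = 0.001273 mol; n(C3H5O3-) = 0.002973 mol.
By Henderson-Hasselbalch, pH = pKa + log([A^-]/[HA]) = 3.85 + log(0.002973/0.001273) = 3.85 + (+0.37) = 4.22.

4.22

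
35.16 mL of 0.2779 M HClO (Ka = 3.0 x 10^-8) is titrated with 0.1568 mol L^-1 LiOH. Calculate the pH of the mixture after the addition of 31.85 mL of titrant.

7.54

Initial n(HClO) = 0.2779 x 0.03516 = 0.009771 mol.
n(LiOH) added = 0.1568 x 0.03185 = 0.004994 mol, converting that many moles of HClO to ClO-.
Remaining n(HClO) = 0.004777 mol; n(ClO-) = 0.004994 mol.
By Henderson-Hasselbalch, pH = pKa + log([A^-]/[HA]) = 7.52 + log(0.004994/0.004777) = 7.52 + (+0.02) = 7.54.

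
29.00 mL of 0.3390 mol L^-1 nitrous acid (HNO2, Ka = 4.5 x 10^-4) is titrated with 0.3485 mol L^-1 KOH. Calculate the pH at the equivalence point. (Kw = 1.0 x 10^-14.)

n(HNO2) = 0.3390 x 0.02900 = 0.009831 mol; V(KOH) at equivalence = 0.009831/0.3485 = 0.02821 L.
At equivalence all the acid is converted to NO2-; total volume = 0.02900 + 0.02821 = 0.05721 L, so [NO2-] = 0.009831/0.05721 = 0.1718 M.
Kb = Kw/Ka = 1.0e-14 / 4.5 x 10^-4 = 2.22e-11.
[OH^-] = sqrt(Kb x [NO2-]) = sqrt(2.22e-11 x 0.1718) = 1.95e-6 M.
pOH = 5.71, so pH = 14.00 - 5.71 = 8.29.

8.29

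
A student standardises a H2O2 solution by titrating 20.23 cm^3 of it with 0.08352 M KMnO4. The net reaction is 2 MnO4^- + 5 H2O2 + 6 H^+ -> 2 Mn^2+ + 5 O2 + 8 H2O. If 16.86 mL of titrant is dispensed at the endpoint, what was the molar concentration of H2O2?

0.174 M

n(KMnO4) = 0.08352 x 0.01686 = 0.001408 mol.
From the balanced equation, 2 mol KMnO4 reacts with 5 mol H2O2, so n(H2O2) = 0.001408 x 5/2 = 0.003520 mol.
[H2O2] = 0.003520 / 0.02023 L = 0.174 M.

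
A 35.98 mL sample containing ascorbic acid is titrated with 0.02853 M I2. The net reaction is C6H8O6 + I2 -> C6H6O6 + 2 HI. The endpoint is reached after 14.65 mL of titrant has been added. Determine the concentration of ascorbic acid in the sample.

0.0116 M

n(I2) = 0.02853 x 0.01465 = 0.0004180 mol.
From the balanced equation, 1 mol I2 reacts with 1 mol ascorbic acid, so n(ascorbic acid) = 0.0004180 x 1/1 = 0.0004180 mol.
[ascorbic acid] = 0.0004180 / 0.03598 L = 0.0116 M.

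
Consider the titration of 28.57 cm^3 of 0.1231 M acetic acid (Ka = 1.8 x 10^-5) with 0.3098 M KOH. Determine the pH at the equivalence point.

n(CH3COOH) = 0.1231 x 0.02857 = 0.003517 mol; V(KOH) at equivalence = 0.003517/0.3098 = 0.01135 L.
At equivalence all the acid is converted to CH3COO-; total volume = 0.02857 + 0.01135 = 0.03992 L, so [CH3COO-] = 0.003517/0.03992 = 0.08810 M.
Kb = Kw/Ka = 1.0e-14 / 1.8 x 10^-5 = 5.56e-10.
[OH^-] = sqrt(Kb x [CH3COO-]) = sqrt(5.56e-10 x 0.08810) = 7.00e-6 M.
pOH = 5.16, so pH = 14.00 - 5.16 = 8.84.

8.84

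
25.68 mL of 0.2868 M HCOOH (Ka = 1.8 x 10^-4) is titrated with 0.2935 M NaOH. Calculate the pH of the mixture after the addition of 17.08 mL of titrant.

4.07

Initial n(HCOOH) = 0.2868 x 0.02568 = 0.007365 mol.
n(NaOH) added = 0.2935 x 0.01708 = 0.005013 mol, converting that many moles of HCOOH to HCOO-.
Remaining n(HCOOH) = 0.002352 mol; n(HCOO-) = 0.005013 mol.
By Henderson-Hasselbalch, pH = pKa + log([A^-]/[HA]) = 3.74 + log(0.005013/0.002352) = 3.74 + (+0.33) = 4.07.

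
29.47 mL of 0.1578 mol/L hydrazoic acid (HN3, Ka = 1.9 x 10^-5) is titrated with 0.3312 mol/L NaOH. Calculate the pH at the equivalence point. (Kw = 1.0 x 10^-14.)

n(HN3) = 0.1578 x 0.02947 = 0.004650 mol; V(NaOH) at equivalence = 0.004650/0.3312 = 0.01404 L.
At equivalence all the acid is converted to N3-; total volume = 0.02947 + 0.01404 = 0.04351 L, so [N3-] = 0.004650/0.04351 = 0.1069 M.
Kb = Kw/Ka = 1.0e-14 / 1.9 x 10^-5 = 5.26e-10.
[OH^-] = sqrt(Kb x [N3-]) = sqrt(5.26e-10 x 0.1069) = 7.50e-6 M.
pOH = 5.12, so pH = 14.00 - 5.12 = 8.88.

8.88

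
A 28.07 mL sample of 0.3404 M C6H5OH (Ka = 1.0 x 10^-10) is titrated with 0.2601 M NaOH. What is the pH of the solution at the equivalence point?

n(C6H5OH) = 0.3404 x 0.02807 = 0.009555 mol; V(NaOH) at equivalence = 0.009555/0.2601 = 0.03674 L.
At equivalence all the acid is converted to C6H5O-; total volume = 0.02807 + 0.03674 = 0.06481 L, so [C6H5O-] = 0.009555/0.06481 = 0.1474 M.
Kb = Kw/Ka = 1.0e-14 / 1.0 x 10^-10 = 0.000100.
[OH^-] = sqrt(Kb x [C6H5O-]) = sqrt(0.000100 x 0.1474) = 0.00384 M.
pOH = 2.42, so pH = 14.00 - 2.42 = 11.58.

11.58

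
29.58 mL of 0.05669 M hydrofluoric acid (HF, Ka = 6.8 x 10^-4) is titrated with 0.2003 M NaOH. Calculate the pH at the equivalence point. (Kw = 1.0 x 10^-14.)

7.91

n(HF) = 0.05669 x 0.02958 = 0.001677 mol; V(NaOH) at equivalence = 0.001677/0.2003 = 0.008372 L.
At equivalence all the acid is converted to F-; total volume = 0.02958 + 0.008372 = 0.03795 L, so [F-] = 0.001677/0.03795 = 0.04418 M.
Kb = Kw/Ka = 1.0e-14 / 6.8 x 10^-4 = 1.47e-11.
[OH^-] = sqrt(Kb x [F-]) = sqrt(1.47e-11 x 0.04418) = 8.06e-7 M.
pOH = 6.09, so pH = 14.00 - 6.09 = 7.91.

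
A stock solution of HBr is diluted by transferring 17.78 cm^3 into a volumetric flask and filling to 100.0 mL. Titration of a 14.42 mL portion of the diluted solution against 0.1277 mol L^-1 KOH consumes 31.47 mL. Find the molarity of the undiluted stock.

n(KOH) = 0.1277 x 0.03147 = 0.004019 mol.
n(HBr) in the aliquot = 0.004019 mol.
[diluted HBr] = 0.004019 / 0.01442 = 0.2787 M.
Dilution factor = 100.0/17.78 = 5.624, so [stock] = 0.2787 x 5.624 = 1.57 M.

1.57 M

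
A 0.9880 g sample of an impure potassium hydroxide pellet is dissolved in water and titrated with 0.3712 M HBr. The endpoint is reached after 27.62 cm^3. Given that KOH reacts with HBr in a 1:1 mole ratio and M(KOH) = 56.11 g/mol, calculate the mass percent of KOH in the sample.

58.2%

n(HBr) = 0.3712 x 0.02762 = 0.01025 mol.
n(KOH) = 0.01025 / 1 = 0.01025 mol.
mass of KOH = 0.01025 x 56.11 = 0.5753 g.
% purity = 0.5753 / 0.9880 x 100 = 58.2%.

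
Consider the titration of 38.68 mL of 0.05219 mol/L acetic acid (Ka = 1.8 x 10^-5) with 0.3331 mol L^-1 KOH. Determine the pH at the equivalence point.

8.70

n(CH3COOH) = 0.05219 x 0.03868 = 0.002019 mol; V(KOH) at equivalence = 0.002019/0.3331 = 0.006060 L.
At equivalence all the acid is converted to CH3COO-; total volume = 0.03868 + 0.006060 = 0.04474 L, so [CH3COO-] = 0.002019/0.04474 = 0.04512 M.
Kb = Kw/Ka = 1.0e-14 / 1.8 x 10^-5 = 5.56e-10.
[OH^-] = sqrt(Kb x [CH3COO-]) = sqrt(5.56e-10 x 0.04512) = 5.01e-6 M.
pOH = 5.30, so pH = 14.00 - 5.30 = 8.70.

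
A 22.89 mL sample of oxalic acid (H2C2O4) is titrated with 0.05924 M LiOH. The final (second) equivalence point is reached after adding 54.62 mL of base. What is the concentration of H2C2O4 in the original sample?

0.0707 M

n(LiOH) = 0.05924 x 0.05462 = 0.003236 mol.
At the final (second) equivalence point, 2 mol OH^- react per mol H2C2O4, so n(H2C2O4) = 0.003236 / 2 = 0.001618 mol.
[H2C2O4] = 0.001618 / 0.02289 L = 0.0707 M.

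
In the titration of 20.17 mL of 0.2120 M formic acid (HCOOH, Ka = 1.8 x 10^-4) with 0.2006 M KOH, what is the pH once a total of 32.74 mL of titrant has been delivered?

n(acid) = 0.2120 x 0.02017 = 0.004276 mol; n(KOH) added = 0.2006 x 0.03274 = 0.006568 mol.
Base is in excess by 0.006568 - 0.004276 = 0.002292 mol in a total volume of 0.05291 L.
[OH^-] = 0.002292/0.05291 = 0.04331 M, so pOH = 1.36 and pH = 14.00 - 1.36 = 12.64.

12.64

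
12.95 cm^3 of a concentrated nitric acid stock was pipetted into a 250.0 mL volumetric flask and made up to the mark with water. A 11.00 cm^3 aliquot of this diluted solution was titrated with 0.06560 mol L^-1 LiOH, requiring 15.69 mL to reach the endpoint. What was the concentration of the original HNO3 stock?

n(LiOH) = 0.06560 x 0.01569 = 0.001029 mol.
n(HNO3) in the aliquot = 0.001029 mol.
[diluted HNO3] = 0.001029 / 0.01100 = 0.09357 M.
Dilution factor = 250.0/12.95 = 19.31, so [stock] = 0.09357 x 19.31 = 1.81 M.

1.81 M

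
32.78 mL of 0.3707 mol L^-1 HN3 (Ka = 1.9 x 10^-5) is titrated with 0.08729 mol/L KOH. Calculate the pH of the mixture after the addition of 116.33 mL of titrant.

5.43

Initial n(HN3) = 0.3707 x 0.03278 = 0.01215 mol.
n(KOH) added = 0.08729 x 0.1163 = 0.01015 mol, converting that many moles of HN3 to N3-.
Remaining n(HN3) = 0.001997 mol; n(N3-) = 0.01015 mol.
By Henderson-Hasselbalch, pH = pKa + log([A^-]/[HA]) = 4.72 + log(0.01015/0.001997) = 4.72 + (+0.71) = 5.43.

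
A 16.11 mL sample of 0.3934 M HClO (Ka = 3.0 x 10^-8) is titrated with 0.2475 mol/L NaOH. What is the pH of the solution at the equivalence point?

n(HClO) = 0.3934 x 0.01611 = 0.006338 mol; V(NaOH) at equivalence = 0.006338/0.2475 = 0.02561 L.
At equivalence all the acid is converted to ClO-; total volume = 0.01611 + 0.02561 = 0.04172 L, so [ClO-] = 0.006338/0.04172 = 0.1519 M.
Kb = Kw/Ka = 1.0e-14 / 3.0 x 10^-8 = 3.33e-7.
[OH^-] = sqrt(Kb x [ClO-]) = sqrt(3.33e-7 x 0.1519) = 0.000225 M.
pOH = 3.65, so pH = 14.00 - 3.65 = 10.35.

10.35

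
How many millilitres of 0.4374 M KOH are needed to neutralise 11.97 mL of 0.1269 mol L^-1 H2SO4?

6.95 mL

n(H2SO4) = 0.1269 mol/L x 0.01197 L = 0.001519 mol.
The neutralisation is 1 H2SO4 : 2 KOH, so n(KOH) = 0.001519 x 2/1 = 0.003038 mol.
V(KOH) = 0.003038 / 0.4374 = 0.006946 L = 6.95 mL.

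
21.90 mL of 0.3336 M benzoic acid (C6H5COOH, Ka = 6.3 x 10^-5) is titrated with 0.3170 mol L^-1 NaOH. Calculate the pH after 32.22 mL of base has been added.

n(acid) = 0.3336 x 0.02190 = 0.007306 mol; n(NaOH) added = 0.3170 x 0.03222 = 0.01021 mol.
Base is in excess by 0.01021 - 0.007306 = 0.002908 mol in a total volume of 0.05412 L.
[OH^-] = 0.002908/0.05412 = 0.05373 M, so pOH = 1.27 and pH = 14.00 - 1.27 = 12.73.

12.73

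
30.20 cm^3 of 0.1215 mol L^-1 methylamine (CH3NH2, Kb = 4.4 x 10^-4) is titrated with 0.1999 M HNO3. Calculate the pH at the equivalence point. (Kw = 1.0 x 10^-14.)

5.88

n(CH3NH2) = 0.1215 x 0.03020 = 0.003669 mol; V(HNO3) at equivalence = 0.003669/0.1999 = 0.01836 L.
At equivalence the base is fully converted to CH3NH3+; total volume = 0.04856 L, so [CH3NH3+] = 0.003669/0.04856 = 0.07557 M.
Ka(CH3NH3+) = Kw/Kb = 1.0e-14 / 4.4 x 10^-4 = 2.27e-11.
[H^+] = sqrt(Ka x [CH3NH3+]) = sqrt(2.27e-11 x 0.07557) = 1.31e-6 M.
pH = -log(1.31e-6) = 5.88.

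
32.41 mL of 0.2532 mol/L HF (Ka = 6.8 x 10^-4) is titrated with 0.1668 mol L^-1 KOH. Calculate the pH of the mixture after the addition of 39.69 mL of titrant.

3.79

Initial n(HF) = 0.2532 x 0.03241 = 0.008206 mol.
n(KOH) added = 0.1668 x 0.03969 = 0.006620 mol, converting that many moles of HF to F-.
Remaining n(HF) = 0.001586 mol; n(F-) = 0.006620 mol.
By Henderson-Hasselbalch, pH = pKa + log([A^-]/[HA]) = 3.17 + log(0.006620/0.001586) = 3.17 + (+0.62) = 3.79.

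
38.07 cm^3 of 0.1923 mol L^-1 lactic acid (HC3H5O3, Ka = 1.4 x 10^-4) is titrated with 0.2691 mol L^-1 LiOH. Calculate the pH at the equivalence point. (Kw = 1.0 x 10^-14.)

n(HC3H5O3) = 0.1923 x 0.03807 = 0.007321 mol; V(LiOH) at equivalence = 0.007321/0.2691 = 0.02720 L.
At equivalence all the acid is converted to C3H5O3-; total volume = 0.03807 + 0.02720 = 0.06527 L, so [C3H5O3-] = 0.007321/0.06527 = 0.1122 M.
Kb = Kw/Ka = 1.0e-14 / 1.4 x 10^-4 = 7.14e-11.
[OH^-] = sqrt(Kb x [C3H5O3-]) = sqrt(7.14e-11 x 0.1122) = 2.83e-6 M.
pOH = 5.55, so pH = 14.00 - 5.55 = 8.45.

8.45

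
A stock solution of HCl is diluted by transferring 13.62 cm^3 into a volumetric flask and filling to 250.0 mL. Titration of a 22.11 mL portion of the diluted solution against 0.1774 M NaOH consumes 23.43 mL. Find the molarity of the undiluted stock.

n(NaOH) = 0.1774 x 0.02343 = 0.004156 mol.
n(HCl) in the aliquot = 0.004156 mol.
[diluted HCl] = 0.004156 / 0.02211 = 0.1880 M.
Dilution factor = 250.0/13.62 = 18.36, so [stock] = 0.1880 x 18.36 = 3.45 M.

3.45 M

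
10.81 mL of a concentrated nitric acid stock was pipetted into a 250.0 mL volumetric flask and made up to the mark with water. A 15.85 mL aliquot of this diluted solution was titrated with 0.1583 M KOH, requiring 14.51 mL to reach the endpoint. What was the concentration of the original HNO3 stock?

n(KOH) = 0.1583 x 0.01451 = 0.002297 mol.
n(HNO3) in the aliquot = 0.002297 mol.
[diluted HNO3] = 0.002297 / 0.01585 = 0.1449 M.
Dilution factor = 250.0/10.81 = 23.13, so [stock] = 0.1449 x 23.13 = 3.35 M.

3.35 M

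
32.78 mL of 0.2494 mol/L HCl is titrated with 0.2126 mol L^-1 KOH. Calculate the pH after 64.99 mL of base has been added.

12.76

n(acid) = 0.2494 x 0.03278 = 0.008175 mol; n(KOH) added = 0.2126 x 0.06499 = 0.01382 mol.
Base is in excess by 0.01382 - 0.008175 = 0.005642 mol in a total volume of 0.09777 L.
[OH^-] = 0.005642/0.09777 = 0.05770 M, so pOH = 1.24 and pH = 14.00 - 1.24 = 12.76.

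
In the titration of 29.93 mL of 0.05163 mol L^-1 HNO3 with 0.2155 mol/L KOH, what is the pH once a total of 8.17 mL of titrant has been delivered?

11.75

n(acid) = 0.05163 x 0.02993 = 0.001545 mol; n(KOH) added = 0.2155 x 0.008170 = 0.001761 mol.
Base is in excess by 0.001761 - 0.001545 = 0.0002153 mol in a total volume of 0.03810 L.
[OH^-] = 0.0002153/0.03810 = 0.005652 M, so pOH = 2.25 and pH = 14.00 - 2.25 = 11.75.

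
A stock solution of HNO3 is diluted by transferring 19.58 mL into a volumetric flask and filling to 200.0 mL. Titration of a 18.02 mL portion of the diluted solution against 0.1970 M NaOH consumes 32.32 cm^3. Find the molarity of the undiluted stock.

3.61 M

n(NaOH) = 0.1970 x 0.03232 = 0.006367 mol.
n(HNO3) in the aliquot = 0.006367 mol.
[diluted HNO3] = 0.006367 / 0.01802 = 0.3533 M.
Dilution factor = 200.0/19.58 = 10.21, so [stock] = 0.3533 x 10.21 = 3.61 M.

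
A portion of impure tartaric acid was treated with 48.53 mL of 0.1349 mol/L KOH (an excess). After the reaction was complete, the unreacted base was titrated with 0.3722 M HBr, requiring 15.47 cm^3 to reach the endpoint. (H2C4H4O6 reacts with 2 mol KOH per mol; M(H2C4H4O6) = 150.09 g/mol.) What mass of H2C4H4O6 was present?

0.0592 g

Total n(KOH) added = 0.1349 x 0.04853 = 0.006547 mol.
n(HBr) used = 0.3722 x 0.01547 = 0.005758 mol, which equals the excess n(KOH).
So n(KOH) consumed by the sample = 0.006547 - 0.005758 = 0.0007888 mol.
n(H2C4H4O6) = 0.0007888 / 2 = 0.0003944 mol.
mass = 0.0003944 mol x 150.09 g/mol = 0.0592 g.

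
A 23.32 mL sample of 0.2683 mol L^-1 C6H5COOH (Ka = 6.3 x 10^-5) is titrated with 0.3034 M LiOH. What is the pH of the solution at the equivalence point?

n(C6H5COOH) = 0.2683 x 0.02332 = 0.006257 mol; V(LiOH) at equivalence = 0.006257/0.3034 = 0.02062 L.
At equivalence all the acid is converted to C6H5COO-; total volume = 0.02332 + 0.02062 = 0.04394 L, so [C6H5COO-] = 0.006257/0.04394 = 0.1424 M.
Kb = Kw/Ka = 1.0e-14 / 6.3 x 10^-5 = 1.59e-10.
[OH^-] = sqrt(Kb x [C6H5COO-]) = sqrt(1.59e-10 x 0.1424) = 4.75e-6 M.
pOH = 5.32, so pH = 14.00 - 5.32 = 8.68.

8.68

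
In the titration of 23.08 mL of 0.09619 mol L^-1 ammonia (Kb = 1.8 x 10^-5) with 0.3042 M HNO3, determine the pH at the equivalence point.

n(NH3) = 0.09619 x 0.02308 = 0.002220 mol; V(HNO3) at equivalence = 0.002220/0.3042 = 0.007298 L.
At equivalence the base is fully converted to NH4+; total volume = 0.03038 L, so [NH4+] = 0.002220/0.03038 = 0.07308 M.
Ka(NH4+) = Kw/Kb = 1.0e-14 / 1.8 x 10^-5 = 5.56e-10.
[H^+] = sqrt(Ka x [NH4+]) = sqrt(5.56e-10 x 0.07308) = 6.37e-6 M.
pH = -log(6.37e-6) = 5.20.

5.20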